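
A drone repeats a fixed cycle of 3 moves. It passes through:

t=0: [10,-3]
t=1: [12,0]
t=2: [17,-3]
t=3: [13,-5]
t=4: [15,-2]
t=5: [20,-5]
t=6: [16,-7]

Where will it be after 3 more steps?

The moves between consecutive positions are [+2,+3], [+5,-3], [-4,-2], [+2,+3], [+5,-3], [-4,-2]; they repeat the 3-cycle [[+2,+3], [+5,-3], [-4,-2]].
step 7: apply [+2,+3] → [18,-4]
step 8: apply [+5,-3] → [23,-7]
step 9: apply [-4,-2] → [19,-9]

[19,-9]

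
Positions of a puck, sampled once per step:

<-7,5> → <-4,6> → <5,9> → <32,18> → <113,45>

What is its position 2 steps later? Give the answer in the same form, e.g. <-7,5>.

<1085,369>

Step-to-step displacements: <+3,+1>, <+9,+3>, <+27,+9>, <+81,+27>; each is 3× the previous.
step 5: <113,45> + <+243,+81> → <356,126>
step 6: <356,126> + <+729,+243> → <1085,369>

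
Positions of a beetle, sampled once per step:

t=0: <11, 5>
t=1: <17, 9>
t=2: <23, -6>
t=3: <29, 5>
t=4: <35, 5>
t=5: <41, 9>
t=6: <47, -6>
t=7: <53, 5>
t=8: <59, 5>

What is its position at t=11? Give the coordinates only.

<77, 5>

The first coordinate changes by +6 each step, so at step 11 it is 11 + 11·(6) = 77.
The second coordinate repeats the cycle [5, 9, -6, 5] with period 4; step 11 mod 4 = 3, giving 5.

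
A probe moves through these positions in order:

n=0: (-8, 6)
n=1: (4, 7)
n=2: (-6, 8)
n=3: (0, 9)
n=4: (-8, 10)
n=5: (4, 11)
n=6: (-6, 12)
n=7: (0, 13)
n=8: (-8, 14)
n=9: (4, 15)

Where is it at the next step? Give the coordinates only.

(-6, 16)

First: cycles through -8, 4, -6, 0 every 4 steps. Step 10 lands at position 2 of the cycle → -6.
Second: linear, +1 per step → 16 at step 10.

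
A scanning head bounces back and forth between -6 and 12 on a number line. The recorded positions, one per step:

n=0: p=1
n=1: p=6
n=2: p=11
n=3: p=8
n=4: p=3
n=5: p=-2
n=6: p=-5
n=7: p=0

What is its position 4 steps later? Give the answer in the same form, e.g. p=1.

p=4

The value travels 5 per step and bounces off the walls at -6 and 12.
  step 8: 0 → 5
  step 9: 5 → 10
  step 10: 10 → 9
  step 11: 9 → 4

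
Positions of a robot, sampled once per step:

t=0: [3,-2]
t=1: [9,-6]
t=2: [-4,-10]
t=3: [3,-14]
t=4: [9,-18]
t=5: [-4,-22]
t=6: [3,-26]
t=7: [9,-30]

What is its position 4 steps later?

[-4,-46]

First: cycles through 3, 9, -4 every 3 steps. Step 11 lands at position 2 of the cycle → -4.
Second: linear, -4 per step → -46 at step 11.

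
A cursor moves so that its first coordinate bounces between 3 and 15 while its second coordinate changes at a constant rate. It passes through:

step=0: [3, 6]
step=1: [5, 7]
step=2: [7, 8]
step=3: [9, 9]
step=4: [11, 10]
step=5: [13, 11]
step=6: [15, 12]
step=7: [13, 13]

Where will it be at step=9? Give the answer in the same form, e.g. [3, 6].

[9, 15]

The first coordinate travels 2 per step and bounces off the walls at 3 and 15.
  step 8: 13 → 11
  step 9: 11 → 9
The second coordinate changes by +1 each step: at step 9 it is 15.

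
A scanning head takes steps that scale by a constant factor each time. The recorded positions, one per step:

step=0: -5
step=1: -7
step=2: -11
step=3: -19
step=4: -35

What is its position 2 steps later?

The jumps are -2, -4, -8, -16 — a geometric progression with ratio 2.
step 5: -35 − 32 → -67
step 6: -67 − 64 → -131

-131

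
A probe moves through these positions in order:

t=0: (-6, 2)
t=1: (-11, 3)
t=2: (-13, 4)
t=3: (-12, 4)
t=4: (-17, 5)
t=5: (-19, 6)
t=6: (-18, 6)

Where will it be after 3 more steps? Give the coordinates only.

The moves between consecutive positions are (-5, +1), (-2, +1), (+1, +0), (-5, +1), (-2, +1), (+1, +0); they repeat the 3-cycle [(-5, +1), (-2, +1), (+1, +0)].
step 7: apply (-5, +1) → (-23, 7)
step 8: apply (-2, +1) → (-25, 8)
step 9: apply (+1, +0) → (-24, 8)

(-24, 8)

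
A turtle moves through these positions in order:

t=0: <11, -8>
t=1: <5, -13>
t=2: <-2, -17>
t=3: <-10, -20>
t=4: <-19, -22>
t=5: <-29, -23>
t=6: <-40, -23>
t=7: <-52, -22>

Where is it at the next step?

Taking differences between consecutive positions: <-6, -5>, <-7, -4>, <-8, -3>, <-9, -2>, <-10, -1>, <-11, +0>, <-12, +1>. These grow by <-1, +1> each step.
step 8: <-52, -22> + <-13, +2> → <-65, -20>

<-65, -20>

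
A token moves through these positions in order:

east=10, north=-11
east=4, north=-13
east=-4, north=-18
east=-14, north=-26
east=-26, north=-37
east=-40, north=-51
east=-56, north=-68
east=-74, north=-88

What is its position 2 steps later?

east=-116, north=-137

First differences are (-6,-2), (-8,-5), (-10,-8), (-12,-11), (-14,-14), (-16,-17), (-18,-20); their common second difference is (-2,-3) (constant acceleration).
step 8: east=-74, north=-88 + (-20,-23) → east=-94, north=-111
step 9: east=-94, north=-111 + (-22,-26) → east=-116, north=-137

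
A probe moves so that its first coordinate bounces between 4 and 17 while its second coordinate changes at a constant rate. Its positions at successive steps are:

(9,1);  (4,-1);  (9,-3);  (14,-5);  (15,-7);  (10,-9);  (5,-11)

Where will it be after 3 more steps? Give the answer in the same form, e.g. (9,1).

(16,-17)

The first coordinate reflects between 4 and 17, moving 5 per step.
  step 7: 5 → 8
  step 8: 8 → 13
  step 9: 13 → 16
The second coordinate changes by -2 each step: at step 9 it is -17.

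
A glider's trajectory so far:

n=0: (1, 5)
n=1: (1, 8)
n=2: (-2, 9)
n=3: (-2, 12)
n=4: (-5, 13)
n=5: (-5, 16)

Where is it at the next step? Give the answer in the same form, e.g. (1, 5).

(-8, 17)

Differencing gives (+0, +3), (-3, +1), (+0, +3), (-3, +1), (+0, +3). This is the pattern (+0, +3), (-3, +1) repeated.
step 6: apply (-3, +1) → (-8, 17)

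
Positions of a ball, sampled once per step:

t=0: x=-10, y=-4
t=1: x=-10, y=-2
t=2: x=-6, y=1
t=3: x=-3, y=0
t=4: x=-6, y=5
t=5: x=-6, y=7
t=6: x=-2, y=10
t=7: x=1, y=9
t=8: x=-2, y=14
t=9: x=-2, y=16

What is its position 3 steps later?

x=2, y=23

Step-to-step displacements: (+0, +2), (+4, +3), (+3, -1), (-3, +5), (+0, +2), (+4, +3), (+3, -1), (-3, +5), (+0, +2) — a repeating cycle of length 4.
step 10: apply (+4, +3) → x=2, y=19
step 11: apply (+3, -1) → x=5, y=18
step 12: apply (-3, +5) → x=2, y=23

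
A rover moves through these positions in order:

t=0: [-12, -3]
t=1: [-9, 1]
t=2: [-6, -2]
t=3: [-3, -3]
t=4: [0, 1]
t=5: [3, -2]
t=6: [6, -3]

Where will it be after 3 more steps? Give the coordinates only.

[15, -3]

First: linear, +3 per step → 15 at step 9.
Second: cycles through -3, 1, -2 every 3 steps. Step 9 lands at position 0 of the cycle → -3.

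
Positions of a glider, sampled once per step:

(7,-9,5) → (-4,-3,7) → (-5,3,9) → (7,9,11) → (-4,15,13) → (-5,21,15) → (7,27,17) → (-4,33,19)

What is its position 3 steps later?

(-4,51,25)

The first coordinate repeats the cycle [7, -4, -5] with period 3; step 10 mod 3 = 1, giving -4.
The second coordinate changes by +6 each step, so at step 10 it is -9 + 10·(6) = 51.
The third coordinate changes by +2 each step, so at step 10 it is 5 + 10·(2) = 25.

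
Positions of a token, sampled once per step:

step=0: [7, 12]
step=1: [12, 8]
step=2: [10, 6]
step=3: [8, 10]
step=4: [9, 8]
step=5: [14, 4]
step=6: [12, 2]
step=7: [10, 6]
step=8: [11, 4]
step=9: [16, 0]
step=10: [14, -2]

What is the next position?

[12, 2]

Step-to-step displacements: [+5, -4], [-2, -2], [-2, +4], [+1, -2], [+5, -4], [-2, -2], [-2, +4], [+1, -2], [+5, -4], [-2, -2] — a repeating cycle of length 4.
step 11: apply [-2, +4] → [12, 2]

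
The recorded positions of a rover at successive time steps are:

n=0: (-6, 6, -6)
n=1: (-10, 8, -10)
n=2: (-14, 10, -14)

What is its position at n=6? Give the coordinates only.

(-30, 18, -30)

The position changes by (-4, +2, -4) every step.
step 3: (-14, 10, -14) + (-4, +2, -4) → (-18, 12, -18)
step 4: (-18, 12, -18) + (-4, +2, -4) → (-22, 14, -22)
step 5: (-22, 14, -22) + (-4, +2, -4) → (-26, 16, -26)
step 6: (-26, 16, -26) + (-4, +2, -4) → (-30, 18, -30)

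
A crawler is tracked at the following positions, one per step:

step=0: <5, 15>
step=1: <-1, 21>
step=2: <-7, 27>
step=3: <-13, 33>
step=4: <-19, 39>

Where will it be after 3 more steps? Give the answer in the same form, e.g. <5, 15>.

Constant displacement of <-6, +6> per step.
step 5: <-19, 39> + <-6, +6> → <-25, 45>
step 6: <-25, 45> + <-6, +6> → <-31, 51>
step 7: <-31, 51> + <-6, +6> → <-37, 57>

<-37, 57>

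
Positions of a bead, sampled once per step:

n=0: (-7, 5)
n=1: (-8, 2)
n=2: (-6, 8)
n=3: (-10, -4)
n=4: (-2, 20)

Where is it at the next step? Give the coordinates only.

Consecutive displacements (-1, -3), (+2, +6), (-4, -12), (+8, +24) scale by a factor of -2 each step.
step 5: (-2, 20) + (-16, -48) → (-18, -28)

(-18, -28)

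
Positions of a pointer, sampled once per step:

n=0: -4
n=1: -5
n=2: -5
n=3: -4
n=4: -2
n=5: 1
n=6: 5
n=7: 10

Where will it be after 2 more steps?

23

First differences are -1, +0, +1, +2, +3, +4, +5; their common second difference is +1 (constant acceleration).
step 8: 10 + 6 → 16
step 9: 16 + 7 → 23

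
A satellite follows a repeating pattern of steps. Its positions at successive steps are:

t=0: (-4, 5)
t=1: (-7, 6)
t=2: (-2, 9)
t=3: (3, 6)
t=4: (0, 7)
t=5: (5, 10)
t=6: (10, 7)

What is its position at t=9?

(17, 8)

The moves between consecutive positions are (-3, +1), (+5, +3), (+5, -3), (-3, +1), (+5, +3), (+5, -3); they repeat the 3-cycle [(-3, +1), (+5, +3), (+5, -3)].
step 7: apply (-3, +1) → (7, 8)
step 8: apply (+5, +3) → (12, 11)
step 9: apply (+5, -3) → (17, 8)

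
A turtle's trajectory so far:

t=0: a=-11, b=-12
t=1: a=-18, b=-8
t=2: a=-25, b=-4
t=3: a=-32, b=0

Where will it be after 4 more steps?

a=-60, b=16

Constant displacement of (-7,+4) per step.
step 4: a=-32, b=0 + (-7,+4) → a=-39, b=4
step 5: a=-39, b=4 + (-7,+4) → a=-46, b=8
step 6: a=-46, b=8 + (-7,+4) → a=-53, b=12
step 7: a=-53, b=12 + (-7,+4) → a=-60, b=16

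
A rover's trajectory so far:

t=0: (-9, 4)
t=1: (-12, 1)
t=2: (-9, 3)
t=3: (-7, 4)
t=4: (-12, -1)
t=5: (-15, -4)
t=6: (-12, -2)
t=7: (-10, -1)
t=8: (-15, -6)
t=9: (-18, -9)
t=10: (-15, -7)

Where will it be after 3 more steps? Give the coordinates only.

The moves between consecutive positions are (-3, -3), (+3, +2), (+2, +1), (-5, -5), (-3, -3), (+3, +2), (+2, +1), (-5, -5), (-3, -3), (+3, +2); they repeat the 4-cycle [(-3, -3), (+3, +2), (+2, +1), (-5, -5)].
step 11: apply (+2, +1) → (-13, -6)
step 12: apply (-5, -5) → (-18, -11)
step 13: apply (-3, -3) → (-21, -14)

(-21, -14)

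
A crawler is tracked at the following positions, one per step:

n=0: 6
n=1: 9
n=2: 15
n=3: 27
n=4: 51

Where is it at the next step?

99

Consecutive displacements +3, +6, +12, +24 scale by a factor of 2 each step.
step 5: 51 + 48 → 99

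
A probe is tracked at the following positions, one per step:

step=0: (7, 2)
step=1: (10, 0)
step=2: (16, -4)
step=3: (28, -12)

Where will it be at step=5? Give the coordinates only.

Consecutive displacements (+3, -2), (+6, -4), (+12, -8) scale by a factor of 2 each step.
step 4: (28, -12) + (+24, -16) → (52, -28)
step 5: (52, -28) + (+48, -32) → (100, -60)

(100, -60)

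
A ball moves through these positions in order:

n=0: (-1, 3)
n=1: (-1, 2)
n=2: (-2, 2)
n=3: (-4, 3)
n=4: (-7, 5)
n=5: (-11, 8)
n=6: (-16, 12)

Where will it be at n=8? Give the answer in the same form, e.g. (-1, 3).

(-29, 23)

Taking differences between consecutive positions: (+0, -1), (-1, +0), (-2, +1), (-3, +2), (-4, +3), (-5, +4). These grow by (-1, +1) each step.
step 7: (-16, 12) + (-6, +5) → (-22, 17)
step 8: (-22, 17) + (-7, +6) → (-29, 23)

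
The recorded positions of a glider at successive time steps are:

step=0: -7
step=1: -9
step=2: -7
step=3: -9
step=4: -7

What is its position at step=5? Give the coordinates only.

-9

Consecutive displacements -2, +2, -2, +2 scale by a factor of -1 each step.
step 5: -7 − 2 → -9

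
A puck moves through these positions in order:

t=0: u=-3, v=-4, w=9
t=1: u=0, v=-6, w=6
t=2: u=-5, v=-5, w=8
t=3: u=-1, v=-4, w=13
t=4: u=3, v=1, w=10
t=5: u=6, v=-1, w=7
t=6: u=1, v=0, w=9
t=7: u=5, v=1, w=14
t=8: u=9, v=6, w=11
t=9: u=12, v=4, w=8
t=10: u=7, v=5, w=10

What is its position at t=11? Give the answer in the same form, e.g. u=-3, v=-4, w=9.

u=11, v=6, w=15

Differencing gives (+3, -2, -3), (-5, +1, +2), (+4, +1, +5), (+4, +5, -3), (+3, -2, -3), (-5, +1, +2), (+4, +1, +5), (+4, +5, -3), (+3, -2, -3), (-5, +1, +2). This is the pattern (+3, -2, -3), (-5, +1, +2), (+4, +1, +5), (+4, +5, -3) repeated.
step 11: apply (+4, +1, +5) → u=11, v=6, w=15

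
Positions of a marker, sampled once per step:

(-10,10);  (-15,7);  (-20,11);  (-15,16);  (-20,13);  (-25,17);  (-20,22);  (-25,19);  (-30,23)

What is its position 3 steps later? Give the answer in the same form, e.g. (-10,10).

The moves between consecutive positions are (-5,-3), (-5,+4), (+5,+5), (-5,-3), (-5,+4), (+5,+5), (-5,-3), (-5,+4); they repeat the 3-cycle [(-5,-3), (-5,+4), (+5,+5)].
step 9: apply (+5,+5) → (-25,28)
step 10: apply (-5,-3) → (-30,25)
step 11: apply (-5,+4) → (-35,29)

(-35,29)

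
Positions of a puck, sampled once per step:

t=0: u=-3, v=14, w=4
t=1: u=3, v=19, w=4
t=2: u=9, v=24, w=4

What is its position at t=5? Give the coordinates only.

u=27, v=39, w=4

Constant displacement of (+6,+5,+0) per step.
step 3: u=9, v=24, w=4 + (+6,+5,+0) → u=15, v=29, w=4
step 4: u=15, v=29, w=4 + (+6,+5,+0) → u=21, v=34, w=4
step 5: u=21, v=34, w=4 + (+6,+5,+0) → u=27, v=39, w=4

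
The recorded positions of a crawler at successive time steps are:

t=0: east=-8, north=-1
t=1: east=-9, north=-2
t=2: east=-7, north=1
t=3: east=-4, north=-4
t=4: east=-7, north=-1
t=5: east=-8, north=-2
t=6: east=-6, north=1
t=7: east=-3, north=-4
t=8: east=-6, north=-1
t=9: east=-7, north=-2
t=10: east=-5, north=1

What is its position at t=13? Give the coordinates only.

Step-to-step displacements: (-1, -1), (+2, +3), (+3, -5), (-3, +3), (-1, -1), (+2, +3), (+3, -5), (-3, +3), (-1, -1), (+2, +3) — a repeating cycle of length 4.
step 11: apply (+3, -5) → east=-2, north=-4
step 12: apply (-3, +3) → east=-5, north=-1
step 13: apply (-1, -1) → east=-6, north=-2

east=-6, north=-2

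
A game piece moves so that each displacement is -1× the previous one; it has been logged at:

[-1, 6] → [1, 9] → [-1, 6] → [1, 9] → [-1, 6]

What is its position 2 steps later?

The jumps are [+2, +3], [-2, -3], [+2, +3], [-2, -3] — a geometric progression with ratio -1.
step 5: [-1, 6] + [+2, +3] → [1, 9]
step 6: [1, 9] + [-2, -3] → [-1, 6]

[-1, 6]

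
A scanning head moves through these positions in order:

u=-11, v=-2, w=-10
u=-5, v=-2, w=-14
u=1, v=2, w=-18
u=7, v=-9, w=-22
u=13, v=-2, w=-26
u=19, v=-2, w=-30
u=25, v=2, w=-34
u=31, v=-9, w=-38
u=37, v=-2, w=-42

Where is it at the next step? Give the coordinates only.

U: linear, +6 per step → 43 at step 9.
V: cycles through -2, -2, 2, -9 every 4 steps. Step 9 lands at position 1 of the cycle → -2.
W: linear, -4 per step → -46 at step 9.

u=43, v=-2, w=-46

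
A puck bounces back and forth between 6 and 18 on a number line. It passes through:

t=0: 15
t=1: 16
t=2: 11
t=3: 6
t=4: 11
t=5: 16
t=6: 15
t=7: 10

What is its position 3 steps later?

17

The value travels 5 per step and bounces off the walls at 6 and 18.
  step 8: 10 → 7
  step 9: 7 → 12
  step 10: 12 → 17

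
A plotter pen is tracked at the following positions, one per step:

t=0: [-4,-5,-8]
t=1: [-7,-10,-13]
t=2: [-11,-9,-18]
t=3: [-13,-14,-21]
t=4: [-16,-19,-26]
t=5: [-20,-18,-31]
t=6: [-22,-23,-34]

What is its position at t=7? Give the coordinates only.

Step-to-step displacements: [-3,-5,-5], [-4,+1,-5], [-2,-5,-3], [-3,-5,-5], [-4,+1,-5], [-2,-5,-3] — a repeating cycle of length 3.
step 7: apply [-3,-5,-5] → [-25,-28,-39]

[-25,-28,-39]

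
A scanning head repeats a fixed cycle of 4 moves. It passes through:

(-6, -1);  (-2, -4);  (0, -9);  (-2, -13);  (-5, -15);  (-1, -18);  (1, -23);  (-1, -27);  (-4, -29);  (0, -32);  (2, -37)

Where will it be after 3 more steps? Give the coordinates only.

(1, -46)

Step-to-step displacements: (+4, -3), (+2, -5), (-2, -4), (-3, -2), (+4, -3), (+2, -5), (-2, -4), (-3, -2), (+4, -3), (+2, -5) — a repeating cycle of length 4.
step 11: apply (-2, -4) → (0, -41)
step 12: apply (-3, -2) → (-3, -43)
step 13: apply (+4, -3) → (1, -46)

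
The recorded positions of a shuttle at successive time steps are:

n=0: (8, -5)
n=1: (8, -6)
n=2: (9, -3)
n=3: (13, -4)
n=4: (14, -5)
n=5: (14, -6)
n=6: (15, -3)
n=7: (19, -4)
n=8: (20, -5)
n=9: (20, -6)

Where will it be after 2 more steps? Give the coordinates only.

The moves between consecutive positions are (+0, -1), (+1, +3), (+4, -1), (+1, -1), (+0, -1), (+1, +3), (+4, -1), (+1, -1), (+0, -1); they repeat the 4-cycle [(+0, -1), (+1, +3), (+4, -1), (+1, -1)].
step 10: apply (+1, +3) → (21, -3)
step 11: apply (+4, -1) → (25, -4)

(25, -4)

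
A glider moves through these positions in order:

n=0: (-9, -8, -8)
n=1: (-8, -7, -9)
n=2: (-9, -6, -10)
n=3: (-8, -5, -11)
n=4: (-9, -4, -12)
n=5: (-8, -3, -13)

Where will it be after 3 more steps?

(-9, 0, -16)

First: cycles through -9, -8 every 2 steps. Step 8 lands at position 0 of the cycle → -9.
Second: linear, +1 per step → 0 at step 8.
Third: linear, -1 per step → -16 at step 8.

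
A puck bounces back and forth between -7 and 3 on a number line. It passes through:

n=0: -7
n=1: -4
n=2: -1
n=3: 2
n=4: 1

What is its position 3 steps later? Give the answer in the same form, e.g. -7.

-6

The value reflects between -7 and 3, moving 3 per step.
  step 5: 1 → -2
  step 6: -2 → -5
  step 7: -5 → -6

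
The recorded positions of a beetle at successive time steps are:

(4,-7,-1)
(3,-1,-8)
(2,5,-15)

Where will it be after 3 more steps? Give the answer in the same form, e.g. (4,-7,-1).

Each step adds (-1,+6,-7) to the position.
step 3: (2,5,-15) + (-1,+6,-7) → (1,11,-22)
step 4: (1,11,-22) + (-1,+6,-7) → (0,17,-29)
step 5: (0,17,-29) + (-1,+6,-7) → (-1,23,-36)

(-1,23,-36)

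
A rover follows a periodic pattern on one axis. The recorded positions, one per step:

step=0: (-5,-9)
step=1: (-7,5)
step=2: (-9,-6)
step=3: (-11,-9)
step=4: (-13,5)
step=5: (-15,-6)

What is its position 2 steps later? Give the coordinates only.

The first coordinate changes by -2 each step, so at step 7 it is -5 + 7·(-2) = -19.
The second coordinate repeats the cycle [-9, 5, -6] with period 3; step 7 mod 3 = 1, giving 5.

(-19,5)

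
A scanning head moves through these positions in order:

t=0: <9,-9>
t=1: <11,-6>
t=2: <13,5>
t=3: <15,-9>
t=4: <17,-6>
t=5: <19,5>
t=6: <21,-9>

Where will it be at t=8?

<25,5>

First: linear, +2 per step → 25 at step 8.
Second: cycles through -9, -6, 5 every 3 steps. Step 8 lands at position 2 of the cycle → 5.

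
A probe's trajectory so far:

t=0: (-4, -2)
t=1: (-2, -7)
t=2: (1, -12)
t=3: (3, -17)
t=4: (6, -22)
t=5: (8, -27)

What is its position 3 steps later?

(16, -42)

Step-to-step displacements: (+2, -5), (+3, -5), (+2, -5), (+3, -5), (+2, -5) — a repeating cycle of length 2.
step 6: apply (+3, -5) → (11, -32)
step 7: apply (+2, -5) → (13, -37)
step 8: apply (+3, -5) → (16, -42)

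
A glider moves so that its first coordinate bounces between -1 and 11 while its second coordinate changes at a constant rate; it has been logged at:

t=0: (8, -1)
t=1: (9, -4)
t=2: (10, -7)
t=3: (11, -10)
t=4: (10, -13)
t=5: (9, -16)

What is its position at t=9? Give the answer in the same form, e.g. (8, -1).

The first coordinate reflects between -1 and 11, moving 1 per step.
  step 6: 9 → 8
  step 7: 8 → 7
  step 8: 7 → 6
  step 9: 6 → 5
The second coordinate changes by -3 each step: at step 9 it is -28.

(5, -28)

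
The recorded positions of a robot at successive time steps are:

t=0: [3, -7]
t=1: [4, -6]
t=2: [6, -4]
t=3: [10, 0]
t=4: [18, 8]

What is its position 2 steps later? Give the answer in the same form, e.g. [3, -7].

[66, 56]

The jumps are [+1, +1], [+2, +2], [+4, +4], [+8, +8] — a geometric progression with ratio 2.
step 5: [18, 8] + [+16, +16] → [34, 24]
step 6: [34, 24] + [+32, +32] → [66, 56]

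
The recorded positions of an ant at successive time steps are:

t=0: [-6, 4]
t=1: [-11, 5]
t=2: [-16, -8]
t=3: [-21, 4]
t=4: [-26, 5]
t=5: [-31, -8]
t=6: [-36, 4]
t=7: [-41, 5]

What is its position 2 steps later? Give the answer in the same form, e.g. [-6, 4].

[-51, 4]

The first coordinate changes by -5 each step, so at step 9 it is -6 + 9·(-5) = -51.
The second coordinate repeats the cycle [4, 5, -8] with period 3; step 9 mod 3 = 0, giving 4.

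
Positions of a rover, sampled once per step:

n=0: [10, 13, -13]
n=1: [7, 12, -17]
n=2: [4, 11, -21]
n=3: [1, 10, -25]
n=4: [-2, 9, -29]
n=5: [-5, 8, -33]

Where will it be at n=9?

Constant displacement of [-3, -1, -4] per step.
step 6: [-5, 8, -33] + [-3, -1, -4] → [-8, 7, -37]
step 7: [-8, 7, -37] + [-3, -1, -4] → [-11, 6, -41]
step 8: [-11, 6, -41] + [-3, -1, -4] → [-14, 5, -45]
step 9: [-14, 5, -45] + [-3, -1, -4] → [-17, 4, -49]

[-17, 4, -49]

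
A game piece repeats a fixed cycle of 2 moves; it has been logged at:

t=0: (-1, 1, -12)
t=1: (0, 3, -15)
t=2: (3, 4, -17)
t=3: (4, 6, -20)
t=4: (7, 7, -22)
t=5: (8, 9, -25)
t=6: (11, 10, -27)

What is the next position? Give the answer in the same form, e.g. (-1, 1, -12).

(12, 12, -30)

Differencing gives (+1, +2, -3), (+3, +1, -2), (+1, +2, -3), (+3, +1, -2), (+1, +2, -3), (+3, +1, -2). This is the pattern (+1, +2, -3), (+3, +1, -2) repeated.
step 7: apply (+1, +2, -3) → (12, 12, -30)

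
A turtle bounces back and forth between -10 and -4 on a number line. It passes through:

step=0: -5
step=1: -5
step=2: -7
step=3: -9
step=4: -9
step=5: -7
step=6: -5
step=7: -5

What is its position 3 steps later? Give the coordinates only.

-9

The value reflects between -10 and -4, moving 2 per step.
  step 8: -5 → -7
  step 9: -7 → -9
  step 10: -9 → -9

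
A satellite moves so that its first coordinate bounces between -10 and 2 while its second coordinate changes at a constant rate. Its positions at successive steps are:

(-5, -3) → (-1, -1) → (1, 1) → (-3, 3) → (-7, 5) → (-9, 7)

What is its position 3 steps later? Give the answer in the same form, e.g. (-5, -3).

(1, 13)

The first coordinate reflects between -10 and 2, moving 4 per step.
  step 6: -9 → -5
  step 7: -5 → -1
  step 8: -1 → 1
The second coordinate changes by +2 each step: at step 8 it is 13.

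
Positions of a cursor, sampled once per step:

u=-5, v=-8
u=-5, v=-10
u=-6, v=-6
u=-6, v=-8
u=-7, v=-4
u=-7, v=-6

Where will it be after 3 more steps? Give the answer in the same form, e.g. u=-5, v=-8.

Differencing gives (+0,-2), (-1,+4), (+0,-2), (-1,+4), (+0,-2). This is the pattern (+0,-2), (-1,+4) repeated.
step 6: apply (-1,+4) → u=-8, v=-2
step 7: apply (+0,-2) → u=-8, v=-4
step 8: apply (-1,+4) → u=-9, v=0

u=-9, v=0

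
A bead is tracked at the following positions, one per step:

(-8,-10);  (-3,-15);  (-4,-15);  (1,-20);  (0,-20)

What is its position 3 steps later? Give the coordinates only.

Differencing gives (+5,-5), (-1,+0), (+5,-5), (-1,+0). This is the pattern (+5,-5), (-1,+0) repeated.
step 5: apply (+5,-5) → (5,-25)
step 6: apply (-1,+0) → (4,-25)
step 7: apply (+5,-5) → (9,-30)

(9,-30)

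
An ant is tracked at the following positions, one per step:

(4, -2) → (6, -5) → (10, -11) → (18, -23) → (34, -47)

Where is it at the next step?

Step-to-step displacements: (+2, -3), (+4, -6), (+8, -12), (+16, -24); each is 2× the previous.
step 5: (34, -47) + (+32, -48) → (66, -95)

(66, -95)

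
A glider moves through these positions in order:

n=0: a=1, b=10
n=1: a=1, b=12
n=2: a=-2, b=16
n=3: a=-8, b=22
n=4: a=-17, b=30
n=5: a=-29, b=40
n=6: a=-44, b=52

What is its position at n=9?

a=-107, b=100

Successive displacements: (+0, +2), (-3, +4), (-6, +6), (-9, +8), (-12, +10), (-15, +12) — each changes by (-3, +2).
step 7: a=-44, b=52 + (-18, +14) → a=-62, b=66
step 8: a=-62, b=66 + (-21, +16) → a=-83, b=82
step 9: a=-83, b=82 + (-24, +18) → a=-107, b=100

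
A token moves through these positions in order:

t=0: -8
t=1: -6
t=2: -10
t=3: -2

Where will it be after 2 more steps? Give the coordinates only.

14

Consecutive displacements +2, -4, +8 scale by a factor of -2 each step.
step 4: -2 − 16 → -18
step 5: -18 + 32 → 14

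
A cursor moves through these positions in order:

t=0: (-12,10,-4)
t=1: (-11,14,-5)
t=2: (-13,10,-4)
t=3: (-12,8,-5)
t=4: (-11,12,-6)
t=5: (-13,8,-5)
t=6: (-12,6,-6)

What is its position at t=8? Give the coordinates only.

The moves between consecutive positions are (+1,+4,-1), (-2,-4,+1), (+1,-2,-1), (+1,+4,-1), (-2,-4,+1), (+1,-2,-1); they repeat the 3-cycle [(+1,+4,-1), (-2,-4,+1), (+1,-2,-1)].
step 7: apply (+1,+4,-1) → (-11,10,-7)
step 8: apply (-2,-4,+1) → (-13,6,-6)

(-13,6,-6)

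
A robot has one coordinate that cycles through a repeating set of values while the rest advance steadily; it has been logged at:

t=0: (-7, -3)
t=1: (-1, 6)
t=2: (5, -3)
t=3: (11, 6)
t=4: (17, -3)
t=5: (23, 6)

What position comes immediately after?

(29, -3)

The first coordinate changes by +6 each step, so at step 6 it is -7 + 6·(6) = 29.
The second coordinate repeats the cycle [-3, 6] with period 2; step 6 mod 2 = 0, giving -3.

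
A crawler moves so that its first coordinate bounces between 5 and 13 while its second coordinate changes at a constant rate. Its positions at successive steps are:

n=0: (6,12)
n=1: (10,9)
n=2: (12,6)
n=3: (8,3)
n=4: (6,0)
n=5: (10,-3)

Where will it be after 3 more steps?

The first coordinate travels 4 per step and bounces off the walls at 5 and 13.
  step 6: 10 → 12
  step 7: 12 → 8
  step 8: 8 → 6
The second coordinate changes by -3 each step: at step 8 it is -12.

(6,-12)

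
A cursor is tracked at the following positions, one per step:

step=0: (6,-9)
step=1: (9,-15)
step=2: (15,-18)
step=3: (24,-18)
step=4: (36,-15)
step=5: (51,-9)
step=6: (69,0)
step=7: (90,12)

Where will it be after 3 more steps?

(171,66)

Taking differences between consecutive positions: (+3,-6), (+6,-3), (+9,+0), (+12,+3), (+15,+6), (+18,+9), (+21,+12). These grow by (+3,+3) each step.
step 8: (90,12) + (+24,+15) → (114,27)
step 9: (114,27) + (+27,+18) → (141,45)
step 10: (141,45) + (+30,+21) → (171,66)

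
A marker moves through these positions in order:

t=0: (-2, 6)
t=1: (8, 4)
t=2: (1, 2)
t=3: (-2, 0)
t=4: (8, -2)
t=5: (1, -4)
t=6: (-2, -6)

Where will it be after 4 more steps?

First: cycles through -2, 8, 1 every 3 steps. Step 10 lands at position 1 of the cycle → 8.
Second: linear, -2 per step → -14 at step 10.

(8, -14)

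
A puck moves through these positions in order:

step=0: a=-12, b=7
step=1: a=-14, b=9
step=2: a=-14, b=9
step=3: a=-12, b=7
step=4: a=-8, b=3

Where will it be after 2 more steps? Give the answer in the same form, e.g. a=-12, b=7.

a=6, b=-11

Taking differences between consecutive positions: (-2,+2), (+0,+0), (+2,-2), (+4,-4). These grow by (+2,-2) each step.
step 5: a=-8, b=3 + (+6,-6) → a=-2, b=-3
step 6: a=-2, b=-3 + (+8,-8) → a=6, b=-11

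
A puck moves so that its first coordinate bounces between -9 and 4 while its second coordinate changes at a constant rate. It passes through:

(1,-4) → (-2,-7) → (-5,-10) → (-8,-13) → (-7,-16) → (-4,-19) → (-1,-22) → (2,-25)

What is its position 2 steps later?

The first coordinate reflects between -9 and 4, moving 3 per step.
  step 8: 2 → 3
  step 9: 3 → 0
The second coordinate changes by -3 each step: at step 9 it is -31.

(0,-31)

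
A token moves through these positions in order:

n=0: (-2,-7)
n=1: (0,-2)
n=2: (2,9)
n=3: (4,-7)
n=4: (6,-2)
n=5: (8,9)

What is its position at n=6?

(10,-7)

The first coordinate changes by +2 each step, so at step 6 it is -2 + 6·(2) = 10.
The second coordinate repeats the cycle [-7, -2, 9] with period 3; step 6 mod 3 = 0, giving -7.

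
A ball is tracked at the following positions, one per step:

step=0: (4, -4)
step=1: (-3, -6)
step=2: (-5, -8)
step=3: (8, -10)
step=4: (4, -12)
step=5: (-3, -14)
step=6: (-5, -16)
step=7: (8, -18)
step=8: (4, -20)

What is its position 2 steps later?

The first coordinate repeats the cycle [4, -3, -5, 8] with period 4; step 10 mod 4 = 2, giving -5.
The second coordinate changes by -2 each step, so at step 10 it is -4 + 10·(-2) = -24.

(-5, -24)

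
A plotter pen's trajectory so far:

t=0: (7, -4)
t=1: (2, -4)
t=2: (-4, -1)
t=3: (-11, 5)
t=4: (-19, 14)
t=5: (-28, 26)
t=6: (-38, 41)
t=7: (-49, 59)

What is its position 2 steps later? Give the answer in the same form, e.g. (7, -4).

Successive displacements: (-5, +0), (-6, +3), (-7, +6), (-8, +9), (-9, +12), (-10, +15), (-11, +18) — each changes by (-1, +3).
step 8: (-49, 59) + (-12, +21) → (-61, 80)
step 9: (-61, 80) + (-13, +24) → (-74, 104)

(-74, 104)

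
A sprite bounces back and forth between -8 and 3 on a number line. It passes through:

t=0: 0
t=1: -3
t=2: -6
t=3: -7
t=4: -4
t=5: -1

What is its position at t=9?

The value travels 3 per step and bounces off the walls at -8 and 3.
  step 6: -1 → 2
  step 7: 2 → 1
  step 8: 1 → -2
  step 9: -2 → -5

-5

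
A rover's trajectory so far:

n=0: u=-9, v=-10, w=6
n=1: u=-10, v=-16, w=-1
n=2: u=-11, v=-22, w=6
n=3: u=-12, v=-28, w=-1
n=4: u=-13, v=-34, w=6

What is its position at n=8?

The u coordinate changes by -1 each step, so at step 8 it is -9 + 8·(-1) = -17.
The v coordinate changes by -6 each step, so at step 8 it is -10 + 8·(-6) = -58.
The w coordinate repeats the cycle [6, -1] with period 2; step 8 mod 2 = 0, giving 6.

u=-17, v=-58, w=6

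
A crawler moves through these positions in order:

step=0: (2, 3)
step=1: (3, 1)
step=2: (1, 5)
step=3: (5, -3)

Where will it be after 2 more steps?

(13, -19)

Step-to-step displacements: (+1, -2), (-2, +4), (+4, -8); each is -2× the previous.
step 4: (5, -3) + (-8, +16) → (-3, 13)
step 5: (-3, 13) + (+16, -32) → (13, -19)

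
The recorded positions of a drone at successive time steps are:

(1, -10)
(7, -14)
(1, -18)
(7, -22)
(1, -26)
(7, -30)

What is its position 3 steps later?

(1, -42)

First: cycles through 1, 7 every 2 steps. Step 8 lands at position 0 of the cycle → 1.
Second: linear, -4 per step → -42 at step 8.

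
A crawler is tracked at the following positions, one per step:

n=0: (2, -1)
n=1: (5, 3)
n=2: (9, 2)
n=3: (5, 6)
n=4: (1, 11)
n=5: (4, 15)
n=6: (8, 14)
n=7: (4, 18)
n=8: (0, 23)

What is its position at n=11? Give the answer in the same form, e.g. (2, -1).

Step-to-step displacements: (+3, +4), (+4, -1), (-4, +4), (-4, +5), (+3, +4), (+4, -1), (-4, +4), (-4, +5) — a repeating cycle of length 4.
step 9: apply (+3, +4) → (3, 27)
step 10: apply (+4, -1) → (7, 26)
step 11: apply (-4, +4) → (3, 30)

(3, 30)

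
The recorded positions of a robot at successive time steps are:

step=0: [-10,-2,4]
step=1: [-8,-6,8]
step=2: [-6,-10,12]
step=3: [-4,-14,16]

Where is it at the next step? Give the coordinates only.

Constant displacement of [+2,-4,+4] per step.
step 4: [-4,-14,16] + [+2,-4,+4] → [-2,-18,20]

[-2,-18,20]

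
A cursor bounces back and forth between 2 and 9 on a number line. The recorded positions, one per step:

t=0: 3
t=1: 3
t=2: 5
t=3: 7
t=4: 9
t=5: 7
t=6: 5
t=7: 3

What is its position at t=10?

7

The value travels 2 per step and bounces off the walls at 2 and 9.
  step 8: 3 → 3
  step 9: 3 → 5
  step 10: 5 → 7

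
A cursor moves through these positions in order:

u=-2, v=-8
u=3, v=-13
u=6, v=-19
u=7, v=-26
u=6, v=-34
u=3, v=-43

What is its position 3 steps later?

u=-18, v=-76

Successive displacements: (+5, -5), (+3, -6), (+1, -7), (-1, -8), (-3, -9) — each changes by (-2, -1).
step 6: u=3, v=-43 + (-5, -10) → u=-2, v=-53
step 7: u=-2, v=-53 + (-7, -11) → u=-9, v=-64
step 8: u=-9, v=-64 + (-9, -12) → u=-18, v=-76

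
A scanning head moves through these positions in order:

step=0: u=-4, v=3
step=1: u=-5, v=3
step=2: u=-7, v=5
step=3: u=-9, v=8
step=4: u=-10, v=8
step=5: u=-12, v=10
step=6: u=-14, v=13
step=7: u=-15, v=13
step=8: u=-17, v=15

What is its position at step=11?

u=-22, v=20

Differencing gives (-1, +0), (-2, +2), (-2, +3), (-1, +0), (-2, +2), (-2, +3), (-1, +0), (-2, +2). This is the pattern (-1, +0), (-2, +2), (-2, +3) repeated.
step 9: apply (-2, +3) → u=-19, v=18
step 10: apply (-1, +0) → u=-20, v=18
step 11: apply (-2, +2) → u=-22, v=20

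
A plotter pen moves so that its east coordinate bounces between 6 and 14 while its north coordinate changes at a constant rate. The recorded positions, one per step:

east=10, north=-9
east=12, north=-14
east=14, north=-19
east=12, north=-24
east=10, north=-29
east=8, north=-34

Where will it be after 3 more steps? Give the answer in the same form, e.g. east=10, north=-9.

east=10, north=-49

The east coordinate reflects between 6 and 14, moving 2 per step.
  step 6: 8 → 6
  step 7: 6 → 8
  step 8: 8 → 10
The north coordinate changes by -5 each step: at step 8 it is -49.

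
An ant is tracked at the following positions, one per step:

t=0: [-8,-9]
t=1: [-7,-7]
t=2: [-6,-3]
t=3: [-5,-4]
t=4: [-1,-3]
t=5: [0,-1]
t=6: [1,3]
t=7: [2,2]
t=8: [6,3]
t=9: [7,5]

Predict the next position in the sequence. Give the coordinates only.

[8,9]

Step-to-step displacements: [+1,+2], [+1,+4], [+1,-1], [+4,+1], [+1,+2], [+1,+4], [+1,-1], [+4,+1], [+1,+2] — a repeating cycle of length 4.
step 10: apply [+1,+4] → [8,9]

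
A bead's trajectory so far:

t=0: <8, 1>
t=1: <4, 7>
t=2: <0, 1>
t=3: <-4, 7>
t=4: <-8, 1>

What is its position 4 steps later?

First: linear, -4 per step → -24 at step 8.
Second: cycles through 1, 7 every 2 steps. Step 8 lands at position 0 of the cycle → 1.

<-24, 1>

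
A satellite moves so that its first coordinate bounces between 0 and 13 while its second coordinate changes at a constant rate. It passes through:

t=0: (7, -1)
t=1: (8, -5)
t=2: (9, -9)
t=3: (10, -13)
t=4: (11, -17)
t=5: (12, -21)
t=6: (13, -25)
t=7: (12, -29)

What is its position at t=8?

(11, -33)

The first coordinate reflects between 0 and 13, moving 1 per step.
  step 8: 12 → 11
The second coordinate changes by -4 each step: at step 8 it is -33.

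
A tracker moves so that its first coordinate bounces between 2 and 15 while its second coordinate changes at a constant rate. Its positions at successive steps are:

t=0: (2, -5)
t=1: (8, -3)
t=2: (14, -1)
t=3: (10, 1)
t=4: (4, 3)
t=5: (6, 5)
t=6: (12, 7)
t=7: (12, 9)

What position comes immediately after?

The first coordinate reflects between 2 and 15, moving 6 per step.
  step 8: 12 → 6
The second coordinate changes by +2 each step: at step 8 it is 11.

(6, 11)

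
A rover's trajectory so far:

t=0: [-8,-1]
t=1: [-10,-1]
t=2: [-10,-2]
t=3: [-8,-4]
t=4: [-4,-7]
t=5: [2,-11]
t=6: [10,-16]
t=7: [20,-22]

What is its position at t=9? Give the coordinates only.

[46,-37]

Successive displacements: [-2,+0], [+0,-1], [+2,-2], [+4,-3], [+6,-4], [+8,-5], [+10,-6] — each changes by [+2,-1].
step 8: [20,-22] + [+12,-7] → [32,-29]
step 9: [32,-29] + [+14,-8] → [46,-37]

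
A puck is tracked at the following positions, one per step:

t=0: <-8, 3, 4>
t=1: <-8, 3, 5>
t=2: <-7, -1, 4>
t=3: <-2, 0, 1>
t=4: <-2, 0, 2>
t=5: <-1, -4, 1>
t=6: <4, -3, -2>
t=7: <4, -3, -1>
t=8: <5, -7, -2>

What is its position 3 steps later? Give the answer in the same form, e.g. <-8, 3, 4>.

<11, -10, -5>

Differencing gives <+0, +0, +1>, <+1, -4, -1>, <+5, +1, -3>, <+0, +0, +1>, <+1, -4, -1>, <+5, +1, -3>, <+0, +0, +1>, <+1, -4, -1>. This is the pattern <+0, +0, +1>, <+1, -4, -1>, <+5, +1, -3> repeated.
step 9: apply <+5, +1, -3> → <10, -6, -5>
step 10: apply <+0, +0, +1> → <10, -6, -4>
step 11: apply <+1, -4, -1> → <11, -10, -5>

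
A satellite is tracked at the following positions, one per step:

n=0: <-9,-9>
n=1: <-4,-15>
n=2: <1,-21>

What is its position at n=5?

The position changes by <+5,-6> every step.
step 3: <1,-21> + <+5,-6> → <6,-27>
step 4: <6,-27> + <+5,-6> → <11,-33>
step 5: <11,-33> + <+5,-6> → <16,-39>

<16,-39>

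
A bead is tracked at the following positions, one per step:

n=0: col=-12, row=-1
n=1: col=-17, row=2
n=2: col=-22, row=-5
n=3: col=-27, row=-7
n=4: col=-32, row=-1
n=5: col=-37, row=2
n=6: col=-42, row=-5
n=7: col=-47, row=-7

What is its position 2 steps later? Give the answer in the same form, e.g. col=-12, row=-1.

col=-57, row=2

The col coordinate changes by -5 each step, so at step 9 it is -12 + 9·(-5) = -57.
The row coordinate repeats the cycle [-1, 2, -5, -7] with period 4; step 9 mod 4 = 1, giving 2.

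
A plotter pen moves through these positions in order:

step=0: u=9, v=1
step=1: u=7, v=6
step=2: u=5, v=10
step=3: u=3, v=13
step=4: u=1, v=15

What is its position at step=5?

Successive displacements: (-2, +5), (-2, +4), (-2, +3), (-2, +2) — each changes by (+0, -1).
step 5: u=1, v=15 + (-2, +1) → u=-1, v=16

u=-1, v=16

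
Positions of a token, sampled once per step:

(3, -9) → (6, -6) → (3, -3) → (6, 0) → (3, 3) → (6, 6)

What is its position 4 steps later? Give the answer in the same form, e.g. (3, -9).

First: cycles through 3, 6 every 2 steps. Step 9 lands at position 1 of the cycle → 6.
Second: linear, +3 per step → 18 at step 9.

(6, 18)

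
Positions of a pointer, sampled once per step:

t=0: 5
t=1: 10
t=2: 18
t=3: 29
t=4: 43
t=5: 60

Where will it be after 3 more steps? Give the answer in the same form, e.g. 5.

Successive displacements: +5, +8, +11, +14, +17 — each changes by +3.
step 6: 60 + 20 → 80
step 7: 80 + 23 → 103
step 8: 103 + 26 → 129

129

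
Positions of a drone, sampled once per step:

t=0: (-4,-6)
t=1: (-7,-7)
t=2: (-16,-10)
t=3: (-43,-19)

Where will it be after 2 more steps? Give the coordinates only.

The jumps are (-3,-1), (-9,-3), (-27,-9) — a geometric progression with ratio 3.
step 4: (-43,-19) + (-81,-27) → (-124,-46)
step 5: (-124,-46) + (-243,-81) → (-367,-127)

(-367,-127)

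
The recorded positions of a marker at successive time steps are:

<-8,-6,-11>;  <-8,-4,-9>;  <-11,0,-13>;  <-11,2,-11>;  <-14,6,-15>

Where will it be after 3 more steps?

<-17,14,-15>

Step-to-step displacements: <+0,+2,+2>, <-3,+4,-4>, <+0,+2,+2>, <-3,+4,-4> — a repeating cycle of length 2.
step 5: apply <+0,+2,+2> → <-14,8,-13>
step 6: apply <-3,+4,-4> → <-17,12,-17>
step 7: apply <+0,+2,+2> → <-17,14,-15>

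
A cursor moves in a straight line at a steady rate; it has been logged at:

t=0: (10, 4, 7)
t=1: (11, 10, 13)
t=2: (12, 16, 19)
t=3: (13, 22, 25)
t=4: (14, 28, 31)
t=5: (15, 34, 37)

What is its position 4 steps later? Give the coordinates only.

(19, 58, 61)

Constant displacement of (+1, +6, +6) per step.
step 6: (15, 34, 37) + (+1, +6, +6) → (16, 40, 43)
step 7: (16, 40, 43) + (+1, +6, +6) → (17, 46, 49)
step 8: (17, 46, 49) + (+1, +6, +6) → (18, 52, 55)
step 9: (18, 52, 55) + (+1, +6, +6) → (19, 58, 61)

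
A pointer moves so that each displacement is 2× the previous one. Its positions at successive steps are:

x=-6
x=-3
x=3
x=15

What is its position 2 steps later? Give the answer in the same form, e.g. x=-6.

x=87

Consecutive displacements +3, +6, +12 scale by a factor of 2 each step.
step 4: 15 + 24 → x=39
step 5: 39 + 48 → x=87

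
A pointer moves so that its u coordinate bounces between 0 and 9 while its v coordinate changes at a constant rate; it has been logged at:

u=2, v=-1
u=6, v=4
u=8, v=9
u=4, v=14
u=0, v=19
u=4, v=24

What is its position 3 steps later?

u=2, v=39

The u coordinate travels 4 per step and bounces off the walls at 0 and 9.
  step 6: 4 → 8
  step 7: 8 → 6
  step 8: 6 → 2
The v coordinate changes by +5 each step: at step 8 it is 39.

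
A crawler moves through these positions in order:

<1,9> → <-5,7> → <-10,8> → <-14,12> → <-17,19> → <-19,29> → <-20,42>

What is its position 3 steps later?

<-17,99>

Successive displacements: <-6,-2>, <-5,+1>, <-4,+4>, <-3,+7>, <-2,+10>, <-1,+13> — each changes by <+1,+3>.
step 7: <-20,42> + <+0,+16> → <-20,58>
step 8: <-20,58> + <+1,+19> → <-19,77>
step 9: <-19,77> + <+2,+22> → <-17,99>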